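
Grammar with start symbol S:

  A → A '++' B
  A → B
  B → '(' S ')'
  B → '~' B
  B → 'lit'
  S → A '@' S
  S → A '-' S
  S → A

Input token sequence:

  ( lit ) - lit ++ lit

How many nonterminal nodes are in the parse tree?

11

[S [A [B ( [S [A [B lit]]] )]] - [S [A [A [B lit]] ++ [B lit]]]]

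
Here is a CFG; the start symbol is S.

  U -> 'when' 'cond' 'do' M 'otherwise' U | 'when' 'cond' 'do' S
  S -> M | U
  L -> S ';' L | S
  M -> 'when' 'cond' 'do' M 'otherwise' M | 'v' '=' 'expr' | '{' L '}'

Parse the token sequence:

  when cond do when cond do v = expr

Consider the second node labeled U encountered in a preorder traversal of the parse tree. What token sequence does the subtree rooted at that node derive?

when cond do v = expr

[S [U when cond do [S [U when cond do [S [M v = expr]]]]]]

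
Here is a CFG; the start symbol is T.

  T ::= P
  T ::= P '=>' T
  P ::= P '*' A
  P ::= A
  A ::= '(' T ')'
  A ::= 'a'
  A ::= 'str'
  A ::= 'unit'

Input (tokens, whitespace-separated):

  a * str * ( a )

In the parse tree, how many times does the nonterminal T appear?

2

[T [P [P [P [A a]] * [A str]] * [A ( [T [P [A a]]] )]]]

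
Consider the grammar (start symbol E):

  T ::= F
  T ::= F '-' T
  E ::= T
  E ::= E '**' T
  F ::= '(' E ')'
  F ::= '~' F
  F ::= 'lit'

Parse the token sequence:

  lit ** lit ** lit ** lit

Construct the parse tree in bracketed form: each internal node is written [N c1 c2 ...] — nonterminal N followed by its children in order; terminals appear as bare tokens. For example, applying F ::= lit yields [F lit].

[E [E [E [E [T [F lit]]] ** [T [F lit]]] ** [T [F lit]]] ** [T [F lit]]]

E
E ** T
E ** T ** T
E ** T ** T ** T
T ** T ** T ** T
F ** T ** T ** T
lit ** T ** T ** T
lit ** F ** T ** T
lit ** lit ** T ** T
lit ** lit ** F ** T
lit ** lit ** lit ** T
lit ** lit ** lit ** F
lit ** lit ** lit ** lit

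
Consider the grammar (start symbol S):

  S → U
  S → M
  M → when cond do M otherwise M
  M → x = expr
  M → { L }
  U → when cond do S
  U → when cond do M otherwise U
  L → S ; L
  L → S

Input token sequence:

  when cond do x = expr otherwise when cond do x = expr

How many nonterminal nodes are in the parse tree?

[S [U when cond do [M x = expr] otherwise [U when cond do [S [M x = expr]]]]]

6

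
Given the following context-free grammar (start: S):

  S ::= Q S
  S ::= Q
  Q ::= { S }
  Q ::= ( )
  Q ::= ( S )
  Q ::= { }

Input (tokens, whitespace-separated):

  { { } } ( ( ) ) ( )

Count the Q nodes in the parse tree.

5

[S [Q { [S [Q { }]] }] [S [Q ( [S [Q ( )]] )] [S [Q ( )]]]]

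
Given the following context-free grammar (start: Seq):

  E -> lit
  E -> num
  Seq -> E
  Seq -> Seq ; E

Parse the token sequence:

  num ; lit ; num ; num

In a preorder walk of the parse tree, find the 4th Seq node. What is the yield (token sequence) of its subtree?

[Seq [Seq [Seq [Seq [E num]] ; [E lit]] ; [E num]] ; [E num]]

num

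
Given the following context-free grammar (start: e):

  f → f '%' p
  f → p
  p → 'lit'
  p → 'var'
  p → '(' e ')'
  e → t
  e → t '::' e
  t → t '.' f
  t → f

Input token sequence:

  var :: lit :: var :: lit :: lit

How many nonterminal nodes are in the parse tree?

[e [t [f [p var]]] :: [e [t [f [p lit]]] :: [e [t [f [p var]]] :: [e [t [f [p lit]]] :: [e [t [f [p lit]]]]]]]]

20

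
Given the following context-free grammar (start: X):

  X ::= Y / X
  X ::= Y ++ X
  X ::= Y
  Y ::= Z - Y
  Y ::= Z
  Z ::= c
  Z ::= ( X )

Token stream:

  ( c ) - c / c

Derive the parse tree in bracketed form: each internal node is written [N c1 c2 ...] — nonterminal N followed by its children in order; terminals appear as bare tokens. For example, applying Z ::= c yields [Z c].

[X [Y [Z ( [X [Y [Z c]]] )] - [Y [Z c]]] / [X [Y [Z c]]]]

X
Y / X
Z - Y / X
( X ) - Y / X
( Y ) - Y / X
( Z ) - Y / X
( c ) - Y / X
( c ) - Z / X
( c ) - c / X
( c ) - c / Y
( c ) - c / Z
( c ) - c / c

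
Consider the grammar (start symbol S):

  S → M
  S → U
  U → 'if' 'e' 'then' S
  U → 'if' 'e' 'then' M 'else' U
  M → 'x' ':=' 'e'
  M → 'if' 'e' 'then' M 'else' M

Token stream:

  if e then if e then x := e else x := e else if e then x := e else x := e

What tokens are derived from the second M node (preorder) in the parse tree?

[S [M if e then [M if e then [M x := e] else [M x := e]] else [M if e then [M x := e] else [M x := e]]]]

if e then x := e else x := e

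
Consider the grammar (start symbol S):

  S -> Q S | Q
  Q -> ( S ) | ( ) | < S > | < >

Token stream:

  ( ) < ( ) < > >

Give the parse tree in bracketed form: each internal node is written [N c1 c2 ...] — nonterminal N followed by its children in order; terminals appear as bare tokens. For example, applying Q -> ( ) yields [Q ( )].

[S [Q ( )] [S [Q < [S [Q ( )] [S [Q < >]]] >]]]

S
Q S
( ) S
( ) Q
( ) < S >
( ) < Q S >
( ) < ( ) S >
( ) < ( ) Q >
( ) < ( ) < > >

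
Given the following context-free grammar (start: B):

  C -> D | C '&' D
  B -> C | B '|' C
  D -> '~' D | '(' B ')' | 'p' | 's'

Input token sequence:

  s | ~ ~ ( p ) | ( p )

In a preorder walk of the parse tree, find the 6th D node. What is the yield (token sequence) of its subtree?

( p )

[B [B [B [C [D s]]] | [C [D ~ [D ~ [D ( [B [C [D p]]] )]]]]] | [C [D ( [B [C [D p]]] )]]]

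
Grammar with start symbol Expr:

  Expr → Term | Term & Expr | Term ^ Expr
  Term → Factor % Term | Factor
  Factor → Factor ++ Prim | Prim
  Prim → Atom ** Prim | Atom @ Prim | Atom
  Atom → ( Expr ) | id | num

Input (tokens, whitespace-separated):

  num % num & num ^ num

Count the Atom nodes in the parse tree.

4

[Expr [Term [Factor [Prim [Atom num]]] % [Term [Factor [Prim [Atom num]]]]] & [Expr [Term [Factor [Prim [Atom num]]]] ^ [Expr [Term [Factor [Prim [Atom num]]]]]]]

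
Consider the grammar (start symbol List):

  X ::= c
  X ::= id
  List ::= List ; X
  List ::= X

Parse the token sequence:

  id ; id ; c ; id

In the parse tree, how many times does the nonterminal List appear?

4

[List [List [List [List [X id]] ; [X id]] ; [X c]] ; [X id]]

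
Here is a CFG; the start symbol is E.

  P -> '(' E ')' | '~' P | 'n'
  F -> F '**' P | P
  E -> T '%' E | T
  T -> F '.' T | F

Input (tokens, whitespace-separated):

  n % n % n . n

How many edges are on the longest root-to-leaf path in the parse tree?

7

[E [T [F [P n]]] % [E [T [F [P n]]] % [E [T [F [P n]] . [T [F [P n]]]]]]]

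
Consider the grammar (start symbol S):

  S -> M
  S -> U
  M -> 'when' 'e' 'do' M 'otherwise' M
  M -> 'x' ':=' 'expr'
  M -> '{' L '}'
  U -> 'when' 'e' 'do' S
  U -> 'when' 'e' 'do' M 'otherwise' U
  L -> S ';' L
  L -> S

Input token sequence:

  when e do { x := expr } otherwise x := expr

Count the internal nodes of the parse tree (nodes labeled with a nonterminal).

7

[S [M when e do [M { [L [S [M x := expr]]] }] otherwise [M x := expr]]]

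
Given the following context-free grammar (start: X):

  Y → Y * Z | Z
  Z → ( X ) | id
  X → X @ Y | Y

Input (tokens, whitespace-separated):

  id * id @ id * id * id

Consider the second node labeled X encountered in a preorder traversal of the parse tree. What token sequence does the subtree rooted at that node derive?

[X [X [Y [Y [Z id]] * [Z id]]] @ [Y [Y [Y [Z id]] * [Z id]] * [Z id]]]

id * id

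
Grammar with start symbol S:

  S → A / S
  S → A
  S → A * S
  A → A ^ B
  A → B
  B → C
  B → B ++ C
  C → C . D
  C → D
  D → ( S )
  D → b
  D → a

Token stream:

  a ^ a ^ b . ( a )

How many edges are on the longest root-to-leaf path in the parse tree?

[S [A [A [A [B [C [D a]]]] ^ [B [C [D a]]]] ^ [B [C [C [D b]] . [D ( [S [A [B [C [D a]]]]] )]]]]]

10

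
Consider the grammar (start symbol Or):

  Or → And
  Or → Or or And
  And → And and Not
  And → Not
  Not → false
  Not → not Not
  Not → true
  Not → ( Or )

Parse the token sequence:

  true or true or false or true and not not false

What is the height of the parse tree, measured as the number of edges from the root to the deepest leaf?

[Or [Or [Or [Or [And [Not true]]] or [And [Not true]]] or [And [Not false]]] or [And [And [Not true]] and [Not not [Not not [Not false]]]]]

6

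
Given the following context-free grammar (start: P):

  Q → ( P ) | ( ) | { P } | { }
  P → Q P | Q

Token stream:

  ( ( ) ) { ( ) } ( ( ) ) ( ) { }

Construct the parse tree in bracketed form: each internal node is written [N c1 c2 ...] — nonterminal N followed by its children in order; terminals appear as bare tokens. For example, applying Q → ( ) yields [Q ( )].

P
Q P
( P ) P
( Q ) P
( ( ) ) P
( ( ) ) Q P
( ( ) ) { P } P
( ( ) ) { Q } P
( ( ) ) { ( ) } P
( ( ) ) { ( ) } Q P
( ( ) ) { ( ) } ( P ) P
( ( ) ) { ( ) } ( Q ) P
( ( ) ) { ( ) } ( ( ) ) P
( ( ) ) { ( ) } ( ( ) ) Q P
( ( ) ) { ( ) } ( ( ) ) ( ) P
( ( ) ) { ( ) } ( ( ) ) ( ) Q
( ( ) ) { ( ) } ( ( ) ) ( ) { }

[P [Q ( [P [Q ( )]] )] [P [Q { [P [Q ( )]] }] [P [Q ( [P [Q ( )]] )] [P [Q ( )] [P [Q { }]]]]]]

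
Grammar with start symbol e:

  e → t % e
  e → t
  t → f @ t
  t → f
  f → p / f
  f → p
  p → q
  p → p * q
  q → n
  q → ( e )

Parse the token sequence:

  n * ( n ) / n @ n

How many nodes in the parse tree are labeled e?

2

[e [t [f [p [p [q n]] * [q ( [e [t [f [p [q n]]]]] )]] / [f [p [q n]]]] @ [t [f [p [q n]]]]]]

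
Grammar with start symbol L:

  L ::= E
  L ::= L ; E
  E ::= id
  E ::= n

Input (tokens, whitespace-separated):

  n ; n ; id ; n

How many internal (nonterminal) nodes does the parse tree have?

[L [L [L [L [E n]] ; [E n]] ; [E id]] ; [E n]]

8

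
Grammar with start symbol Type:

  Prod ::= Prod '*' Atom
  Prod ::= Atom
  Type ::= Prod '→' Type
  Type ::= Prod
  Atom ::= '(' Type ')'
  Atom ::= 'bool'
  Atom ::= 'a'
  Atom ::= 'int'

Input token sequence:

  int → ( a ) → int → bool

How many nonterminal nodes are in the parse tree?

[Type [Prod [Atom int]] → [Type [Prod [Atom ( [Type [Prod [Atom a]]] )]] → [Type [Prod [Atom int]] → [Type [Prod [Atom bool]]]]]]

15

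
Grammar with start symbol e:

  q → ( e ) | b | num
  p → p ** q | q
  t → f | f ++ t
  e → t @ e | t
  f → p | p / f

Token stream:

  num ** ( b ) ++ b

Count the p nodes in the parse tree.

4

[e [t [f [p [p [q num]] ** [q ( [e [t [f [p [q b]]]]] )]]] ++ [t [f [p [q b]]]]]]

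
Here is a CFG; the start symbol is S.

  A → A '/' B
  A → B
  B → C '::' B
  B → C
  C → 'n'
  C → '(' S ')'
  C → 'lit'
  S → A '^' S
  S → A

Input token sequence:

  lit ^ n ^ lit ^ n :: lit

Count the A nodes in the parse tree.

4

[S [A [B [C lit]]] ^ [S [A [B [C n]]] ^ [S [A [B [C lit]]] ^ [S [A [B [C n] :: [B [C lit]]]]]]]]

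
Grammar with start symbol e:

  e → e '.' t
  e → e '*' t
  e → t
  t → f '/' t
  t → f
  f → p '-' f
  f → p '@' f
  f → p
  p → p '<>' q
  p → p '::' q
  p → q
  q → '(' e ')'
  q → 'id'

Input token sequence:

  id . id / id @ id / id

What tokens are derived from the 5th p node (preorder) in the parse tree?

id

[e [e [t [f [p [q id]]]]] . [t [f [p [q id]]] / [t [f [p [q id]] @ [f [p [q id]]]] / [t [f [p [q id]]]]]]]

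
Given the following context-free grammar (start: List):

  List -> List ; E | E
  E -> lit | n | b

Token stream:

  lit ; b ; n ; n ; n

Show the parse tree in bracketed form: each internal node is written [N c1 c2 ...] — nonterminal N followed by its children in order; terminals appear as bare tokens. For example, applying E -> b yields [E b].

List
List ; E
List ; E ; E
List ; E ; E ; E
List ; E ; E ; E ; E
E ; E ; E ; E ; E
lit ; E ; E ; E ; E
lit ; b ; E ; E ; E
lit ; b ; n ; E ; E
lit ; b ; n ; n ; E
lit ; b ; n ; n ; n

[List [List [List [List [List [E lit]] ; [E b]] ; [E n]] ; [E n]] ; [E n]]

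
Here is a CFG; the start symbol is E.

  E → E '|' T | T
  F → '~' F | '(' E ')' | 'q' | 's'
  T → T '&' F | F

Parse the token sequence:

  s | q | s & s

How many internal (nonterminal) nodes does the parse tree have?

11

[E [E [E [T [F s]]] | [T [F q]]] | [T [T [F s]] & [F s]]]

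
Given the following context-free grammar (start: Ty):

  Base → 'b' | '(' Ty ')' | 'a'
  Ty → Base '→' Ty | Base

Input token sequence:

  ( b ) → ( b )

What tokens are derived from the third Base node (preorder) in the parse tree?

[Ty [Base ( [Ty [Base b]] )] → [Ty [Base ( [Ty [Base b]] )]]]

( b )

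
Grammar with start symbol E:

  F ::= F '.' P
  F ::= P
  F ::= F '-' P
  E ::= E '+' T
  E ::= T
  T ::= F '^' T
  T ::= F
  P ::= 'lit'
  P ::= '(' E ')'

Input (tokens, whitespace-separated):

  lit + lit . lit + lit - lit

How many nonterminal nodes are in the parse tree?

16

[E [E [E [T [F [P lit]]]] + [T [F [F [P lit]] . [P lit]]]] + [T [F [F [P lit]] - [P lit]]]]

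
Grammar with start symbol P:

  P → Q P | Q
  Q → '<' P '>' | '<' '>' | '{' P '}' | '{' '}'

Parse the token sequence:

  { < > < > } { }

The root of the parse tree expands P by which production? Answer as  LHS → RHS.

[P [Q { [P [Q < >] [P [Q < >]]] }] [P [Q { }]]]

P → Q P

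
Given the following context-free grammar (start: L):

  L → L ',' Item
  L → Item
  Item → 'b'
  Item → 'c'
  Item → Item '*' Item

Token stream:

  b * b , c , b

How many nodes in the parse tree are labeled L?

3

[L [L [L [Item [Item b] * [Item b]]] , [Item c]] , [Item b]]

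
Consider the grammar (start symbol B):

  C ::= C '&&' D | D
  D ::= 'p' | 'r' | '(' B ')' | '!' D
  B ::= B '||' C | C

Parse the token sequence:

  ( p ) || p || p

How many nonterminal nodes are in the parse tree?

12

[B [B [B [C [D ( [B [C [D p]]] )]]] || [C [D p]]] || [C [D p]]]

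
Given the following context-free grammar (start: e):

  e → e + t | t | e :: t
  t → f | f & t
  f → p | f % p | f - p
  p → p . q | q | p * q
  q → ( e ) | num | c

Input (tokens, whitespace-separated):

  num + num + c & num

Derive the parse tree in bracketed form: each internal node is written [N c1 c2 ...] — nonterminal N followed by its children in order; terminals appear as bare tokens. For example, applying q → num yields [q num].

e
e + t
e + t + t
t + t + t
f + t + t
p + t + t
q + t + t
num + t + t
num + f + t
num + p + t
num + q + t
num + num + t
num + num + f & t
num + num + p & t
num + num + q & t
num + num + c & t
num + num + c & f
num + num + c & p
num + num + c & q
num + num + c & num

[e [e [e [t [f [p [q num]]]]] + [t [f [p [q num]]]]] + [t [f [p [q c]]] & [t [f [p [q num]]]]]]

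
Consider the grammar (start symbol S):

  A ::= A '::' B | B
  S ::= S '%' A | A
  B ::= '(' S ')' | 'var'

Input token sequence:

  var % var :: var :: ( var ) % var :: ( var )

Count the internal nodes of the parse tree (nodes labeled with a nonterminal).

21

[S [S [S [A [B var]]] % [A [A [A [B var]] :: [B var]] :: [B ( [S [A [B var]]] )]]] % [A [A [B var]] :: [B ( [S [A [B var]]] )]]]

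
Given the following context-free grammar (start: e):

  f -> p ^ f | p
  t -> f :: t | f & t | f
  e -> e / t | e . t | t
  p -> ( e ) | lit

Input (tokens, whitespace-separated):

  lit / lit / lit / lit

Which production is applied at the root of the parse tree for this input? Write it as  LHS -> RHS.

e -> e / t

[e [e [e [e [t [f [p lit]]]] / [t [f [p lit]]]] / [t [f [p lit]]]] / [t [f [p lit]]]]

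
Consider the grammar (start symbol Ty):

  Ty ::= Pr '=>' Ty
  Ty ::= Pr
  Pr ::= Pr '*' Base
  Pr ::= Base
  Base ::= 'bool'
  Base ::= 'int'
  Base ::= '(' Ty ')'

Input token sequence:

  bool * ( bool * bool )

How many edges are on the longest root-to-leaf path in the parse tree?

7

[Ty [Pr [Pr [Base bool]] * [Base ( [Ty [Pr [Pr [Base bool]] * [Base bool]]] )]]]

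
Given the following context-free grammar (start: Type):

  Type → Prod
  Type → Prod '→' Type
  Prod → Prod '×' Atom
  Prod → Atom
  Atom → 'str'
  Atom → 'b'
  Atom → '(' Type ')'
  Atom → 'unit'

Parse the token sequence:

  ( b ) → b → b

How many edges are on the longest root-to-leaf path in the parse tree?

[Type [Prod [Atom ( [Type [Prod [Atom b]]] )]] → [Type [Prod [Atom b]] → [Type [Prod [Atom b]]]]]

6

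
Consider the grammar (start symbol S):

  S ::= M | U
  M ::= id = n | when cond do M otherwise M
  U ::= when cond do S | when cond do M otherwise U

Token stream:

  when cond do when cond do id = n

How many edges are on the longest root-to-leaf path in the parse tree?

[S [U when cond do [S [U when cond do [S [M id = n]]]]]]

6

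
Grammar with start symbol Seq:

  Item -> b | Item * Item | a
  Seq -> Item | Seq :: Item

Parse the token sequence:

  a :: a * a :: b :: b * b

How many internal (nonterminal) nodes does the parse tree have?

[Seq [Seq [Seq [Seq [Item a]] :: [Item [Item a] * [Item a]]] :: [Item b]] :: [Item [Item b] * [Item b]]]

12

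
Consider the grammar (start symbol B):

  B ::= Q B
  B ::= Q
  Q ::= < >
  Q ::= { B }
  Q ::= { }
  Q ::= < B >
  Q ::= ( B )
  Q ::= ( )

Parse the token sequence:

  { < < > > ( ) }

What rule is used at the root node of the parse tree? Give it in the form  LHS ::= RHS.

B ::= Q

[B [Q { [B [Q < [B [Q < >]] >] [B [Q ( )]]] }]]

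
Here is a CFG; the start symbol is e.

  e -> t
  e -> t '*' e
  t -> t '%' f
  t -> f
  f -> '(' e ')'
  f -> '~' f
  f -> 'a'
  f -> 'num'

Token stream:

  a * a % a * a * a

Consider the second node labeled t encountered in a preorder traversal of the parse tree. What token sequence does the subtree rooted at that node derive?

a % a

[e [t [f a]] * [e [t [t [f a]] % [f a]] * [e [t [f a]] * [e [t [f a]]]]]]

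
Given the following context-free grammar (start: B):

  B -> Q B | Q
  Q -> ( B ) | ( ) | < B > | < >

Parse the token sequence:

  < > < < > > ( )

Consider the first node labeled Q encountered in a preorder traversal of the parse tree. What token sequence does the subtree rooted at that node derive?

< >

[B [Q < >] [B [Q < [B [Q < >]] >] [B [Q ( )]]]]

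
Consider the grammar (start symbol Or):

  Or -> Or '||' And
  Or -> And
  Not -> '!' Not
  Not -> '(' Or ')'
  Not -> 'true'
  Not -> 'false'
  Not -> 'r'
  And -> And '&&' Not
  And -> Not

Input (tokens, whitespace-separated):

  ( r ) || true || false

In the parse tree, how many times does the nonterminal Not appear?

[Or [Or [Or [And [Not ( [Or [And [Not r]]] )]]] || [And [Not true]]] || [And [Not false]]]

4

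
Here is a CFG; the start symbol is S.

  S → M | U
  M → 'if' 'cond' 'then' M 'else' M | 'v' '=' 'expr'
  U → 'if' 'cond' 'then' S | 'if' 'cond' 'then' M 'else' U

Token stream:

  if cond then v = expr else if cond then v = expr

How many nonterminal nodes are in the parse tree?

[S [U if cond then [M v = expr] else [U if cond then [S [M v = expr]]]]]

6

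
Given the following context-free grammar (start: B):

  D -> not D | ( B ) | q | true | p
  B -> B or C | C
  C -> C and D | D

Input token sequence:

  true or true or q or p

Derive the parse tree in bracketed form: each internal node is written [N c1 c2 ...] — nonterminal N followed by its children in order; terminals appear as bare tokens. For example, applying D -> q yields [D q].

B
B or C
B or C or C
B or C or C or C
C or C or C or C
D or C or C or C
true or C or C or C
true or D or C or C
true or true or C or C
true or true or D or C
true or true or q or C
true or true or q or D
true or true or q or p

[B [B [B [B [C [D true]]] or [C [D true]]] or [C [D q]]] or [C [D p]]]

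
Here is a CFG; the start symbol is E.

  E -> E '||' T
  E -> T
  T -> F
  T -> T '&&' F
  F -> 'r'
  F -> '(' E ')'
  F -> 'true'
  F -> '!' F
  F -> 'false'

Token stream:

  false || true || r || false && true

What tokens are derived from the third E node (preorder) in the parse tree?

[E [E [E [E [T [F false]]] || [T [F true]]] || [T [F r]]] || [T [T [F false]] && [F true]]]

false || true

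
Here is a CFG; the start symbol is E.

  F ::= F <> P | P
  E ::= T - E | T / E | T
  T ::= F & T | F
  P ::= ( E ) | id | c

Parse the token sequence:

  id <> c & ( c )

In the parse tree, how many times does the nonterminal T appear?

3

[E [T [F [F [P id]] <> [P c]] & [T [F [P ( [E [T [F [P c]]]] )]]]]]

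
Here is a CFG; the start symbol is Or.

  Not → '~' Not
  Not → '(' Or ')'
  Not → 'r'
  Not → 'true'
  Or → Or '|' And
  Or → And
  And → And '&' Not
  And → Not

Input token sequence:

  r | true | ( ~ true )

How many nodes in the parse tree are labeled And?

[Or [Or [Or [And [Not r]]] | [And [Not true]]] | [And [Not ( [Or [And [Not ~ [Not true]]]] )]]]

4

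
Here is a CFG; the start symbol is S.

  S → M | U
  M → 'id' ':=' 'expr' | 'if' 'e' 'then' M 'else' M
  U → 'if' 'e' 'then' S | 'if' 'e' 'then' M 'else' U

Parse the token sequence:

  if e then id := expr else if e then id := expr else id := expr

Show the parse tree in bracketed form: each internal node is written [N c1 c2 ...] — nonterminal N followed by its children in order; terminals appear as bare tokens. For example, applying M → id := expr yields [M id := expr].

[S [M if e then [M id := expr] else [M if e then [M id := expr] else [M id := expr]]]]

S
M
if e then M else M
if e then id := expr else M
if e then id := expr else if e then M else M
if e then id := expr else if e then id := expr else M
if e then id := expr else if e then id := expr else id := expr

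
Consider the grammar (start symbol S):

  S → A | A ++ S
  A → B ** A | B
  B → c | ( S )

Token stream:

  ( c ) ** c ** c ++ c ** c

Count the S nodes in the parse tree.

[S [A [B ( [S [A [B c]]] )] ** [A [B c] ** [A [B c]]]] ++ [S [A [B c] ** [A [B c]]]]]

3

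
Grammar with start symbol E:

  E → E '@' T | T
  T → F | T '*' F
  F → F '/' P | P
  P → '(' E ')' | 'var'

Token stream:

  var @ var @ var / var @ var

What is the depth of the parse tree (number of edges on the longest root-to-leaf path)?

7

[E [E [E [E [T [F [P var]]]] @ [T [F [P var]]]] @ [T [F [F [P var]] / [P var]]]] @ [T [F [P var]]]]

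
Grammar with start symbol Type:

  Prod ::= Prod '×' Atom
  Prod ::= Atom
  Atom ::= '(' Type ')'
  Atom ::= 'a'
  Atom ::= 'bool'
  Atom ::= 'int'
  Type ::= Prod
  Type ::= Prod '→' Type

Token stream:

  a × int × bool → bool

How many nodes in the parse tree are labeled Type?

2

[Type [Prod [Prod [Prod [Atom a]] × [Atom int]] × [Atom bool]] → [Type [Prod [Atom bool]]]]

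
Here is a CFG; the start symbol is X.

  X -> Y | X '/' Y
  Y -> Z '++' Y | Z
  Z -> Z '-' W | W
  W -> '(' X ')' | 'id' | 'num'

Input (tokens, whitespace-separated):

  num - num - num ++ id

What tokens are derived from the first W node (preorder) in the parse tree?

num

[X [Y [Z [Z [Z [W num]] - [W num]] - [W num]] ++ [Y [Z [W id]]]]]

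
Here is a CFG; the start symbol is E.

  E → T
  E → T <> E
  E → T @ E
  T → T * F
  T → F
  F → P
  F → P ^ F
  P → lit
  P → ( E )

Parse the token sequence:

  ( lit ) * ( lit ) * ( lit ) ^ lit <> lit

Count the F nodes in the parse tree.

[E [T [T [T [F [P ( [E [T [F [P lit]]]] )]]] * [F [P ( [E [T [F [P lit]]]] )]]] * [F [P ( [E [T [F [P lit]]]] )] ^ [F [P lit]]]] <> [E [T [F [P lit]]]]]

8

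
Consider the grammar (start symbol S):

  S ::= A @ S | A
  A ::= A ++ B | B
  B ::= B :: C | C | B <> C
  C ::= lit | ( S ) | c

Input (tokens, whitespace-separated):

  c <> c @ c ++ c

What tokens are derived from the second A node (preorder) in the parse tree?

c ++ c

[S [A [B [B [C c]] <> [C c]]] @ [S [A [A [B [C c]]] ++ [B [C c]]]]]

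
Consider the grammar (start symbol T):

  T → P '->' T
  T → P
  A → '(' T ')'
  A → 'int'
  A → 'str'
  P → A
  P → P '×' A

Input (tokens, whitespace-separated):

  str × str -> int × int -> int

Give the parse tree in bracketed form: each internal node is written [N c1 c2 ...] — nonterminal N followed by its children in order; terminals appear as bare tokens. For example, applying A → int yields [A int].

T
P -> T
P × A -> T
A × A -> T
str × A -> T
str × str -> T
str × str -> P -> T
str × str -> P × A -> T
str × str -> A × A -> T
str × str -> int × A -> T
str × str -> int × int -> T
str × str -> int × int -> P
str × str -> int × int -> A
str × str -> int × int -> int

[T [P [P [A str]] × [A str]] -> [T [P [P [A int]] × [A int]] -> [T [P [A int]]]]]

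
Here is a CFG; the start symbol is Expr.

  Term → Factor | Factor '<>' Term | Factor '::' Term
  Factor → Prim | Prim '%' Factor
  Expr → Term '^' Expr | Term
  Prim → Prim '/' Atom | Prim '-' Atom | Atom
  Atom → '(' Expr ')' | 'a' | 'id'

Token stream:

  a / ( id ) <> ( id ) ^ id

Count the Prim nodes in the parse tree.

[Expr [Term [Factor [Prim [Prim [Atom a]] / [Atom ( [Expr [Term [Factor [Prim [Atom id]]]]] )]]] <> [Term [Factor [Prim [Atom ( [Expr [Term [Factor [Prim [Atom id]]]]] )]]]]] ^ [Expr [Term [Factor [Prim [Atom id]]]]]]

6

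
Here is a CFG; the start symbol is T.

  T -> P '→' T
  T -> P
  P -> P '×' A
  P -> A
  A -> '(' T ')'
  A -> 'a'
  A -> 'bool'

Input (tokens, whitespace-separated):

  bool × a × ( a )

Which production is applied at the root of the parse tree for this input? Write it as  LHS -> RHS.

T -> P

[T [P [P [P [A bool]] × [A a]] × [A ( [T [P [A a]]] )]]]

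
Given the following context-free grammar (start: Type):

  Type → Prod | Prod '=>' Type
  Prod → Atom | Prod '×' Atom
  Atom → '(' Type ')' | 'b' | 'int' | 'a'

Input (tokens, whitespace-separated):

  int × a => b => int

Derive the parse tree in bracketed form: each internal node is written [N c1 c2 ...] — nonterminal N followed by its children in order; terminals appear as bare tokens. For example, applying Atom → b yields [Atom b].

[Type [Prod [Prod [Atom int]] × [Atom a]] => [Type [Prod [Atom b]] => [Type [Prod [Atom int]]]]]

Type
Prod => Type
Prod × Atom => Type
Atom × Atom => Type
int × Atom => Type
int × a => Type
int × a => Prod => Type
int × a => Atom => Type
int × a => b => Type
int × a => b => Prod
int × a => b => Atom
int × a => b => int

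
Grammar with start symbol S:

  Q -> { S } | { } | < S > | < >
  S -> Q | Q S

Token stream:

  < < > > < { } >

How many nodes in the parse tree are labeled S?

[S [Q < [S [Q < >]] >] [S [Q < [S [Q { }]] >]]]

4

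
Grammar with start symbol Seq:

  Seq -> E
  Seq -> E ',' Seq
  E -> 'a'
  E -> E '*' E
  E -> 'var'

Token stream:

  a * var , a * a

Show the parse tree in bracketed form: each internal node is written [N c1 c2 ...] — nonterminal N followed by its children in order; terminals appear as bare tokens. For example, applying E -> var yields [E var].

Seq
E , Seq
E * E , Seq
a * E , Seq
a * var , Seq
a * var , E
a * var , E * E
a * var , a * E
a * var , a * a

[Seq [E [E a] * [E var]] , [Seq [E [E a] * [E a]]]]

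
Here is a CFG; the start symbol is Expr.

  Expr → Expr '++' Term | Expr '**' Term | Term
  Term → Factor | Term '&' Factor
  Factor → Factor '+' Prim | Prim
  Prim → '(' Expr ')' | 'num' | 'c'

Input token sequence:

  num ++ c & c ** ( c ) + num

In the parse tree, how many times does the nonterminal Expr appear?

[Expr [Expr [Expr [Term [Factor [Prim num]]]] ++ [Term [Term [Factor [Prim c]]] & [Factor [Prim c]]]] ** [Term [Factor [Factor [Prim ( [Expr [Term [Factor [Prim c]]]] )]] + [Prim num]]]]

4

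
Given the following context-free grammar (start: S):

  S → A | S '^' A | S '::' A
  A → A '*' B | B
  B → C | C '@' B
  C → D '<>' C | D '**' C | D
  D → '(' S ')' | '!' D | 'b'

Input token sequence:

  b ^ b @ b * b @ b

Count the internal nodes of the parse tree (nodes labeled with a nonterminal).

[S [S [A [B [C [D b]]]]] ^ [A [A [B [C [D b]] @ [B [C [D b]]]]] * [B [C [D b]] @ [B [C [D b]]]]]]

20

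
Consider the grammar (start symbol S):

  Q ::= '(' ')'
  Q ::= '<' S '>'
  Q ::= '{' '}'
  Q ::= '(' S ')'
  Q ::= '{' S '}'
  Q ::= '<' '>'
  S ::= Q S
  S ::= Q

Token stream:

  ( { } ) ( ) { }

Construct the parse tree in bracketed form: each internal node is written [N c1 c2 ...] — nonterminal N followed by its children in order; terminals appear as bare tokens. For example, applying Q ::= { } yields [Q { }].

[S [Q ( [S [Q { }]] )] [S [Q ( )] [S [Q { }]]]]

S
Q S
( S ) S
( Q ) S
( { } ) S
( { } ) Q S
( { } ) ( ) S
( { } ) ( ) Q
( { } ) ( ) { }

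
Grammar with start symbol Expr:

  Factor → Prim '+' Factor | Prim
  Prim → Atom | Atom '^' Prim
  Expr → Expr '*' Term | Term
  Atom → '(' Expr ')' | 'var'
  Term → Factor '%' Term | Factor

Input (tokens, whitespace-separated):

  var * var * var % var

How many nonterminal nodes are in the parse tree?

[Expr [Expr [Expr [Term [Factor [Prim [Atom var]]]]] * [Term [Factor [Prim [Atom var]]]]] * [Term [Factor [Prim [Atom var]]] % [Term [Factor [Prim [Atom var]]]]]]

19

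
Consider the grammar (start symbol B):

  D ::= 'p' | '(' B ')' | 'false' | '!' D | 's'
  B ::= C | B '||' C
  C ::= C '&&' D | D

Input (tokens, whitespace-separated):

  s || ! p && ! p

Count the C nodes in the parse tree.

3

[B [B [C [D s]]] || [C [C [D ! [D p]]] && [D ! [D p]]]]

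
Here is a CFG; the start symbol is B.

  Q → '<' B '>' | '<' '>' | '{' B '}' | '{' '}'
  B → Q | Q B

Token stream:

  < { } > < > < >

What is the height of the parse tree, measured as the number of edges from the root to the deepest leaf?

[B [Q < [B [Q { }]] >] [B [Q < >] [B [Q < >]]]]

4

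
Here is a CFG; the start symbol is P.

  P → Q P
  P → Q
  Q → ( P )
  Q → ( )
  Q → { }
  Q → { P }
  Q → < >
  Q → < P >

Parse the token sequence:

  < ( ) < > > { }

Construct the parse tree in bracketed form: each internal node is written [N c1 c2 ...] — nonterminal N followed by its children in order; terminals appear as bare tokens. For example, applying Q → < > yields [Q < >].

P
Q P
< P > P
< Q P > P
< ( ) P > P
< ( ) Q > P
< ( ) < > > P
< ( ) < > > Q
< ( ) < > > { }

[P [Q < [P [Q ( )] [P [Q < >]]] >] [P [Q { }]]]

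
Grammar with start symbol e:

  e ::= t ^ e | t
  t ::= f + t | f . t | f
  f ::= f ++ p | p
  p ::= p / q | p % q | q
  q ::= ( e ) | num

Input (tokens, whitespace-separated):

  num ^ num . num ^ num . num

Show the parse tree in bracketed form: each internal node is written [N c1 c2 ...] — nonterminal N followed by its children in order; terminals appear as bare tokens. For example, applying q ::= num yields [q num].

[e [t [f [p [q num]]]] ^ [e [t [f [p [q num]]] . [t [f [p [q num]]]]] ^ [e [t [f [p [q num]]] . [t [f [p [q num]]]]]]]]

e
t ^ e
f ^ e
p ^ e
q ^ e
num ^ e
num ^ t ^ e
num ^ f . t ^ e
num ^ p . t ^ e
num ^ q . t ^ e
num ^ num . t ^ e
num ^ num . f ^ e
num ^ num . p ^ e
num ^ num . q ^ e
num ^ num . num ^ e
num ^ num . num ^ t
num ^ num . num ^ f . t
num ^ num . num ^ p . t
num ^ num . num ^ q . t
num ^ num . num ^ num . t
num ^ num . num ^ num . f
num ^ num . num ^ num . p
num ^ num . num ^ num . q
num ^ num . num ^ num . num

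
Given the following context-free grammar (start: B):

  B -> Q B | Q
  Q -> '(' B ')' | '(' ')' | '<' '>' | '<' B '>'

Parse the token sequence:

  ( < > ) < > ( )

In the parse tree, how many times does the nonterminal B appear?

[B [Q ( [B [Q < >]] )] [B [Q < >] [B [Q ( )]]]]

4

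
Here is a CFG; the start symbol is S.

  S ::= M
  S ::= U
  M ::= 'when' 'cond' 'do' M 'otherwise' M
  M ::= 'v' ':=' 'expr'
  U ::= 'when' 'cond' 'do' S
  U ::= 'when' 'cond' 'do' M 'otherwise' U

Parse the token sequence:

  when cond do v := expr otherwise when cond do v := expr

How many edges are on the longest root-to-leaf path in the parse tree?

5

[S [U when cond do [M v := expr] otherwise [U when cond do [S [M v := expr]]]]]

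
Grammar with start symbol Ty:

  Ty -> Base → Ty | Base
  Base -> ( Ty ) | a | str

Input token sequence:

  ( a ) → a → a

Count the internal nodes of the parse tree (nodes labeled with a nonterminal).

8

[Ty [Base ( [Ty [Base a]] )] → [Ty [Base a] → [Ty [Base a]]]]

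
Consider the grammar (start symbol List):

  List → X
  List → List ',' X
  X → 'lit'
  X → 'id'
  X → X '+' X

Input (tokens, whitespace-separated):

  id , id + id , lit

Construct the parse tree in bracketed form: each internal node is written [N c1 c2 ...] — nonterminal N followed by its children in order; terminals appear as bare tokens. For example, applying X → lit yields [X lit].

List
List , X
List , X , X
X , X , X
id , X , X
id , X + X , X
id , id + X , X
id , id + id , X
id , id + id , lit

[List [List [List [X id]] , [X [X id] + [X id]]] , [X lit]]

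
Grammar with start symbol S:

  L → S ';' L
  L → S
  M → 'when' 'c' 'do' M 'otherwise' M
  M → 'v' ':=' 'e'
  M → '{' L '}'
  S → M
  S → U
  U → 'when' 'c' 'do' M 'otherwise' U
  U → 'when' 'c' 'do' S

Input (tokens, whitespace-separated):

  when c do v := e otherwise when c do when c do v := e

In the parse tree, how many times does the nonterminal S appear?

[S [U when c do [M v := e] otherwise [U when c do [S [U when c do [S [M v := e]]]]]]]

3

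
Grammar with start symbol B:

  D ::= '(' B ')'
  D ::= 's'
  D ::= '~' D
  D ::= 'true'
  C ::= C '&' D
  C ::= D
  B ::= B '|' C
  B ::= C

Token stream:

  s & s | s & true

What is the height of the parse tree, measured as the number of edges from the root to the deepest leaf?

[B [B [C [C [D s]] & [D s]]] | [C [C [D s]] & [D true]]]

5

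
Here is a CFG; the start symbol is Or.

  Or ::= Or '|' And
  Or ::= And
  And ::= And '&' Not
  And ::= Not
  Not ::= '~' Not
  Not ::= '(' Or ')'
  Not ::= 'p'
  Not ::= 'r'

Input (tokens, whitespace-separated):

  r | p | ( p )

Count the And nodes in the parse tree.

[Or [Or [Or [And [Not r]]] | [And [Not p]]] | [And [Not ( [Or [And [Not p]]] )]]]

4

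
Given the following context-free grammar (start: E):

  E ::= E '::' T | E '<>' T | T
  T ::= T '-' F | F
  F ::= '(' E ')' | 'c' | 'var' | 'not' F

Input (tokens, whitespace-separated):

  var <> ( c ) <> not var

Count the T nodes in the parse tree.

4

[E [E [E [T [F var]]] <> [T [F ( [E [T [F c]]] )]]] <> [T [F not [F var]]]]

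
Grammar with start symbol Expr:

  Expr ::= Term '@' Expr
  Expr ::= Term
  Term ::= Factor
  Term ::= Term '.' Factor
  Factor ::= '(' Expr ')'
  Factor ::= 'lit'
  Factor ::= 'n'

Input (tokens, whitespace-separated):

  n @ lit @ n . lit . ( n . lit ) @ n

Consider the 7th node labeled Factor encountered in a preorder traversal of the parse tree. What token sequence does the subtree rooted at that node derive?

[Expr [Term [Factor n]] @ [Expr [Term [Factor lit]] @ [Expr [Term [Term [Term [Factor n]] . [Factor lit]] . [Factor ( [Expr [Term [Term [Factor n]] . [Factor lit]]] )]] @ [Expr [Term [Factor n]]]]]]

lit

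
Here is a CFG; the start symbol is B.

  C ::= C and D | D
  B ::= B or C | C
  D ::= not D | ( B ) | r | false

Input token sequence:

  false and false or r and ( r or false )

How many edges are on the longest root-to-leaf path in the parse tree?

7

[B [B [C [C [D false]] and [D false]]] or [C [C [D r]] and [D ( [B [B [C [D r]]] or [C [D false]]] )]]]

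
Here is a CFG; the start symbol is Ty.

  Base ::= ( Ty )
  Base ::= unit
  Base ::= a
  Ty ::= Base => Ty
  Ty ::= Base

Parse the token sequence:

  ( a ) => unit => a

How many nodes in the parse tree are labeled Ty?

[Ty [Base ( [Ty [Base a]] )] => [Ty [Base unit] => [Ty [Base a]]]]

4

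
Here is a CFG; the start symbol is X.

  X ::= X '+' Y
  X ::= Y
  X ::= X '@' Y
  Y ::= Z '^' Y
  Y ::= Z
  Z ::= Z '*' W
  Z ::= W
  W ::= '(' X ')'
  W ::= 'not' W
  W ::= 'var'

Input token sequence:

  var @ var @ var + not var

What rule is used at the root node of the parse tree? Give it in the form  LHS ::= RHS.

X ::= X '+' Y

[X [X [X [X [Y [Z [W var]]]] @ [Y [Z [W var]]]] @ [Y [Z [W var]]]] + [Y [Z [W not [W var]]]]]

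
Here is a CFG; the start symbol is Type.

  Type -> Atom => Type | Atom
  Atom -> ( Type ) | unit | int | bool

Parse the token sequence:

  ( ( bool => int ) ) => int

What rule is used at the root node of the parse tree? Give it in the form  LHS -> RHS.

Type -> Atom => Type

[Type [Atom ( [Type [Atom ( [Type [Atom bool] => [Type [Atom int]]] )]] )] => [Type [Atom int]]]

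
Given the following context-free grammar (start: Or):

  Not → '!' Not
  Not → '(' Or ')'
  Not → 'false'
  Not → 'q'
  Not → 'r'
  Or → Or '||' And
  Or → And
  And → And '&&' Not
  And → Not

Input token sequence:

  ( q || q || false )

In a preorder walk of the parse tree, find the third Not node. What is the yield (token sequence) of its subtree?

[Or [And [Not ( [Or [Or [Or [And [Not q]]] || [And [Not q]]] || [And [Not false]]] )]]]

q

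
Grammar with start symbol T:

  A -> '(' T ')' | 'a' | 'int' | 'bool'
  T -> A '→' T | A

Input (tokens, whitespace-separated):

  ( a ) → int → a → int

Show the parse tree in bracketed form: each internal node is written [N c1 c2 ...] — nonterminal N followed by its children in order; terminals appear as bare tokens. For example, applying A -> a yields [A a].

T
A → T
( T ) → T
( A ) → T
( a ) → T
( a ) → A → T
( a ) → int → T
( a ) → int → A → T
( a ) → int → a → T
( a ) → int → a → A
( a ) → int → a → int

[T [A ( [T [A a]] )] → [T [A int] → [T [A a] → [T [A int]]]]]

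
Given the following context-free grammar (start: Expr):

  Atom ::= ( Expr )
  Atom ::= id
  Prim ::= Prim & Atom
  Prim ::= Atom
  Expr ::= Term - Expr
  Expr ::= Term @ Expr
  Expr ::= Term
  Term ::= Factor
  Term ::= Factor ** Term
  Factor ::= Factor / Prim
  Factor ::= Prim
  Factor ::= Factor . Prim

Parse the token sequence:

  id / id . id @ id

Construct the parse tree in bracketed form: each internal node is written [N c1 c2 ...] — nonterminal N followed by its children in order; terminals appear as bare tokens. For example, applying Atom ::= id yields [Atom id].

Expr
Term @ Expr
Factor @ Expr
Factor . Prim @ Expr
Factor / Prim . Prim @ Expr
Prim / Prim . Prim @ Expr
Atom / Prim . Prim @ Expr
id / Prim . Prim @ Expr
id / Atom . Prim @ Expr
id / id . Prim @ Expr
id / id . Atom @ Expr
id / id . id @ Expr
id / id . id @ Term
id / id . id @ Factor
id / id . id @ Prim
id / id . id @ Atom
id / id . id @ id

[Expr [Term [Factor [Factor [Factor [Prim [Atom id]]] / [Prim [Atom id]]] . [Prim [Atom id]]]] @ [Expr [Term [Factor [Prim [Atom id]]]]]]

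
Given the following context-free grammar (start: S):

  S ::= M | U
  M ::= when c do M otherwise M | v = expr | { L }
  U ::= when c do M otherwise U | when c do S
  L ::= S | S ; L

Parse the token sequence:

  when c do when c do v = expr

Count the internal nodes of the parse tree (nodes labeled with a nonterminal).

6

[S [U when c do [S [U when c do [S [M v = expr]]]]]]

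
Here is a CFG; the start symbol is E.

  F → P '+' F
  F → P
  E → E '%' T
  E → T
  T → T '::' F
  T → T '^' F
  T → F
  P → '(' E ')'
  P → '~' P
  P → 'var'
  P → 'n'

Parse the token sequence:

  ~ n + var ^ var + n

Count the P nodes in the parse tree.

5

[E [T [T [F [P ~ [P n]] + [F [P var]]]] ^ [F [P var] + [F [P n]]]]]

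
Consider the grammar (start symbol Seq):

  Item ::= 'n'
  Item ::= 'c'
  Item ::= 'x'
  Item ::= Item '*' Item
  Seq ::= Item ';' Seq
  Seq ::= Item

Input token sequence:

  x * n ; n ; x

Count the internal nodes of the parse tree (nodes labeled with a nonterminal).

[Seq [Item [Item x] * [Item n]] ; [Seq [Item n] ; [Seq [Item x]]]]

8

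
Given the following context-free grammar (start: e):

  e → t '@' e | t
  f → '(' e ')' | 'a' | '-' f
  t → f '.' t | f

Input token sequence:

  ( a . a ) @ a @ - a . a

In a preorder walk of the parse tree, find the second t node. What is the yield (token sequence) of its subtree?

a . a

[e [t [f ( [e [t [f a] . [t [f a]]]] )]] @ [e [t [f a]] @ [e [t [f - [f a]] . [t [f a]]]]]]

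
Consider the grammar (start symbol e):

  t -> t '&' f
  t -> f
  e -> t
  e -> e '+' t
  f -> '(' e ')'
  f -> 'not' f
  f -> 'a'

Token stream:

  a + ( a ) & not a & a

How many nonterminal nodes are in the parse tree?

14

[e [e [t [f a]]] + [t [t [t [f ( [e [t [f a]]] )]] & [f not [f a]]] & [f a]]]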